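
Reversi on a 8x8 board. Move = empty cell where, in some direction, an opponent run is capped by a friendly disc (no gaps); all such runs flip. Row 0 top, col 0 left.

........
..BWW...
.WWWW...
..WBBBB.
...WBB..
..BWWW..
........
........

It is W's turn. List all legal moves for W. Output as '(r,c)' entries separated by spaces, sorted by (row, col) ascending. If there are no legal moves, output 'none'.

Answer: (0,1) (0,2) (0,3) (1,1) (2,5) (2,6) (2,7) (3,7) (4,2) (4,6) (5,1) (5,6) (6,1)

Derivation:
(0,1): flips 1 -> legal
(0,2): flips 1 -> legal
(0,3): flips 1 -> legal
(1,1): flips 1 -> legal
(2,5): flips 3 -> legal
(2,6): flips 2 -> legal
(2,7): flips 2 -> legal
(3,7): flips 4 -> legal
(4,1): no bracket -> illegal
(4,2): flips 1 -> legal
(4,6): flips 3 -> legal
(4,7): no bracket -> illegal
(5,1): flips 1 -> legal
(5,6): flips 2 -> legal
(6,1): flips 1 -> legal
(6,2): no bracket -> illegal
(6,3): no bracket -> illegal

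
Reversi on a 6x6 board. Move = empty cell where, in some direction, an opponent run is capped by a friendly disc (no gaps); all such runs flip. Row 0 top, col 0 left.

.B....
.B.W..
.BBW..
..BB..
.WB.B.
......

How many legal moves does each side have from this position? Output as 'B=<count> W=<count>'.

-- B to move --
(0,2): no bracket -> illegal
(0,3): flips 2 -> legal
(0,4): flips 1 -> legal
(1,2): no bracket -> illegal
(1,4): flips 1 -> legal
(2,4): flips 1 -> legal
(3,0): no bracket -> illegal
(3,1): no bracket -> illegal
(3,4): no bracket -> illegal
(4,0): flips 1 -> legal
(5,0): flips 1 -> legal
(5,1): no bracket -> illegal
(5,2): no bracket -> illegal
B mobility = 6
-- W to move --
(0,0): no bracket -> illegal
(0,2): no bracket -> illegal
(1,0): no bracket -> illegal
(1,2): no bracket -> illegal
(2,0): flips 2 -> legal
(2,4): no bracket -> illegal
(3,0): no bracket -> illegal
(3,1): flips 1 -> legal
(3,4): no bracket -> illegal
(3,5): no bracket -> illegal
(4,3): flips 2 -> legal
(4,5): no bracket -> illegal
(5,1): no bracket -> illegal
(5,2): no bracket -> illegal
(5,3): no bracket -> illegal
(5,4): no bracket -> illegal
(5,5): no bracket -> illegal
W mobility = 3

Answer: B=6 W=3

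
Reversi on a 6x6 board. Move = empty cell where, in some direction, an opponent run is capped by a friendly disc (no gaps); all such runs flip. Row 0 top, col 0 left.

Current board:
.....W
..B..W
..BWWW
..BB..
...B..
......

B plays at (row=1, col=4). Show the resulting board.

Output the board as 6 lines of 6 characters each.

Answer: .....W
..B.BW
..BBWW
..BB..
...B..
......

Derivation:
Place B at (1,4); scan 8 dirs for brackets.
Dir NW: first cell '.' (not opp) -> no flip
Dir N: first cell '.' (not opp) -> no flip
Dir NE: opp run (0,5), next=edge -> no flip
Dir W: first cell '.' (not opp) -> no flip
Dir E: opp run (1,5), next=edge -> no flip
Dir SW: opp run (2,3) capped by B -> flip
Dir S: opp run (2,4), next='.' -> no flip
Dir SE: opp run (2,5), next=edge -> no flip
All flips: (2,3)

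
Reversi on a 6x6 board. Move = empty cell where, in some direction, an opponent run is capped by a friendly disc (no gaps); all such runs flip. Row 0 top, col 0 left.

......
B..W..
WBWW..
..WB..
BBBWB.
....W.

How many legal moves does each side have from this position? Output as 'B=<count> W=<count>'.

Answer: B=8 W=6

Derivation:
-- B to move --
(0,2): no bracket -> illegal
(0,3): flips 2 -> legal
(0,4): no bracket -> illegal
(1,1): flips 1 -> legal
(1,2): flips 2 -> legal
(1,4): flips 2 -> legal
(2,4): flips 2 -> legal
(3,0): flips 1 -> legal
(3,1): flips 1 -> legal
(3,4): no bracket -> illegal
(4,5): no bracket -> illegal
(5,2): no bracket -> illegal
(5,3): flips 1 -> legal
(5,5): no bracket -> illegal
B mobility = 8
-- W to move --
(0,0): flips 1 -> legal
(0,1): no bracket -> illegal
(1,1): no bracket -> illegal
(1,2): no bracket -> illegal
(2,4): no bracket -> illegal
(3,0): no bracket -> illegal
(3,1): no bracket -> illegal
(3,4): flips 2 -> legal
(3,5): no bracket -> illegal
(4,5): flips 1 -> legal
(5,0): flips 1 -> legal
(5,1): no bracket -> illegal
(5,2): flips 1 -> legal
(5,3): no bracket -> illegal
(5,5): flips 2 -> legal
W mobility = 6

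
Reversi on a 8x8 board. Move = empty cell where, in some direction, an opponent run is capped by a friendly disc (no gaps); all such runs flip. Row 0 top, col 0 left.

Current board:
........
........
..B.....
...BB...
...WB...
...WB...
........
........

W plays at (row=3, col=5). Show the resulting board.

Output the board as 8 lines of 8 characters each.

Place W at (3,5); scan 8 dirs for brackets.
Dir NW: first cell '.' (not opp) -> no flip
Dir N: first cell '.' (not opp) -> no flip
Dir NE: first cell '.' (not opp) -> no flip
Dir W: opp run (3,4) (3,3), next='.' -> no flip
Dir E: first cell '.' (not opp) -> no flip
Dir SW: opp run (4,4) capped by W -> flip
Dir S: first cell '.' (not opp) -> no flip
Dir SE: first cell '.' (not opp) -> no flip
All flips: (4,4)

Answer: ........
........
..B.....
...BBW..
...WW...
...WB...
........
........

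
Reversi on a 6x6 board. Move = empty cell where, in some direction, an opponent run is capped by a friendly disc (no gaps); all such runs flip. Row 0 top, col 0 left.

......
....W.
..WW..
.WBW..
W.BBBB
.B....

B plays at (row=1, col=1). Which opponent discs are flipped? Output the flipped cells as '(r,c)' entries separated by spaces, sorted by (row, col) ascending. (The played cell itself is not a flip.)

Answer: (2,2) (3,3)

Derivation:
Dir NW: first cell '.' (not opp) -> no flip
Dir N: first cell '.' (not opp) -> no flip
Dir NE: first cell '.' (not opp) -> no flip
Dir W: first cell '.' (not opp) -> no flip
Dir E: first cell '.' (not opp) -> no flip
Dir SW: first cell '.' (not opp) -> no flip
Dir S: first cell '.' (not opp) -> no flip
Dir SE: opp run (2,2) (3,3) capped by B -> flip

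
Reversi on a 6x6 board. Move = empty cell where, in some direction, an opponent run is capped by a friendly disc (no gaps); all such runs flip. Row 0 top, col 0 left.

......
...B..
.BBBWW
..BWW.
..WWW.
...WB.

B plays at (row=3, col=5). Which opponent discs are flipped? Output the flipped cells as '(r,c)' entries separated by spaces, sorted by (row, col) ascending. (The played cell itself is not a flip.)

Dir NW: opp run (2,4) capped by B -> flip
Dir N: opp run (2,5), next='.' -> no flip
Dir NE: edge -> no flip
Dir W: opp run (3,4) (3,3) capped by B -> flip
Dir E: edge -> no flip
Dir SW: opp run (4,4) (5,3), next=edge -> no flip
Dir S: first cell '.' (not opp) -> no flip
Dir SE: edge -> no flip

Answer: (2,4) (3,3) (3,4)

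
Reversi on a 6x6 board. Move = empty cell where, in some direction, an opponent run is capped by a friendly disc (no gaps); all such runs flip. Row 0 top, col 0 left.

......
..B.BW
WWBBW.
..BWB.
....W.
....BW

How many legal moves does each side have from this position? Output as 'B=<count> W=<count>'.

-- B to move --
(0,4): no bracket -> illegal
(0,5): no bracket -> illegal
(1,0): flips 1 -> legal
(1,1): no bracket -> illegal
(1,3): no bracket -> illegal
(2,5): flips 1 -> legal
(3,0): flips 1 -> legal
(3,1): no bracket -> illegal
(3,5): no bracket -> illegal
(4,2): no bracket -> illegal
(4,3): flips 1 -> legal
(4,5): no bracket -> illegal
(5,3): no bracket -> illegal
B mobility = 4
-- W to move --
(0,1): no bracket -> illegal
(0,2): no bracket -> illegal
(0,3): flips 1 -> legal
(0,4): flips 1 -> legal
(0,5): no bracket -> illegal
(1,1): flips 1 -> legal
(1,3): flips 2 -> legal
(2,5): no bracket -> illegal
(3,1): flips 1 -> legal
(3,5): flips 1 -> legal
(4,1): no bracket -> illegal
(4,2): no bracket -> illegal
(4,3): flips 1 -> legal
(4,5): no bracket -> illegal
(5,3): flips 1 -> legal
W mobility = 8

Answer: B=4 W=8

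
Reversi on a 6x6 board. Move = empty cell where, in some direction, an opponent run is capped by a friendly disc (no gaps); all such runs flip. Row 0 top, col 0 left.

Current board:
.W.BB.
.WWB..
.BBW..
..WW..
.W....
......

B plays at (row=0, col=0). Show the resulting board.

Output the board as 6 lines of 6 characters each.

Place B at (0,0); scan 8 dirs for brackets.
Dir NW: edge -> no flip
Dir N: edge -> no flip
Dir NE: edge -> no flip
Dir W: edge -> no flip
Dir E: opp run (0,1), next='.' -> no flip
Dir SW: edge -> no flip
Dir S: first cell '.' (not opp) -> no flip
Dir SE: opp run (1,1) capped by B -> flip
All flips: (1,1)

Answer: BW.BB.
.BWB..
.BBW..
..WW..
.W....
......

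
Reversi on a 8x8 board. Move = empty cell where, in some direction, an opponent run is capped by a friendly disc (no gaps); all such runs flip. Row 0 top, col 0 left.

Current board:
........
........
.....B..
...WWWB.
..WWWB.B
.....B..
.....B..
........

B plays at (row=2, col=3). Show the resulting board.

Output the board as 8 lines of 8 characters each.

Place B at (2,3); scan 8 dirs for brackets.
Dir NW: first cell '.' (not opp) -> no flip
Dir N: first cell '.' (not opp) -> no flip
Dir NE: first cell '.' (not opp) -> no flip
Dir W: first cell '.' (not opp) -> no flip
Dir E: first cell '.' (not opp) -> no flip
Dir SW: first cell '.' (not opp) -> no flip
Dir S: opp run (3,3) (4,3), next='.' -> no flip
Dir SE: opp run (3,4) capped by B -> flip
All flips: (3,4)

Answer: ........
........
...B.B..
...WBWB.
..WWWB.B
.....B..
.....B..
........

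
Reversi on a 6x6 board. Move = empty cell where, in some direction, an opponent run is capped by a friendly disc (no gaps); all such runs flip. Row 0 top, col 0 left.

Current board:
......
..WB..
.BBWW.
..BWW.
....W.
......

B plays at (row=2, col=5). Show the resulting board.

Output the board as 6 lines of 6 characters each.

Answer: ......
..WB..
.BBBBB
..BWW.
....W.
......

Derivation:
Place B at (2,5); scan 8 dirs for brackets.
Dir NW: first cell '.' (not opp) -> no flip
Dir N: first cell '.' (not opp) -> no flip
Dir NE: edge -> no flip
Dir W: opp run (2,4) (2,3) capped by B -> flip
Dir E: edge -> no flip
Dir SW: opp run (3,4), next='.' -> no flip
Dir S: first cell '.' (not opp) -> no flip
Dir SE: edge -> no flip
All flips: (2,3) (2,4)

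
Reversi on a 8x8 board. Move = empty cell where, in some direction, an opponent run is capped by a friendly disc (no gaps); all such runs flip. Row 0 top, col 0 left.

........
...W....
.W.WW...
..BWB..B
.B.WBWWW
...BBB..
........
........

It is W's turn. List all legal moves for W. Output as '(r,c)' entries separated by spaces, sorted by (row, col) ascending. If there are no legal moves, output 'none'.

(2,2): no bracket -> illegal
(2,5): flips 1 -> legal
(2,6): no bracket -> illegal
(2,7): flips 1 -> legal
(3,0): no bracket -> illegal
(3,1): flips 1 -> legal
(3,5): flips 1 -> legal
(3,6): no bracket -> illegal
(4,0): no bracket -> illegal
(4,2): no bracket -> illegal
(5,0): flips 2 -> legal
(5,1): no bracket -> illegal
(5,2): no bracket -> illegal
(5,6): no bracket -> illegal
(6,2): no bracket -> illegal
(6,3): flips 2 -> legal
(6,4): flips 4 -> legal
(6,5): flips 2 -> legal
(6,6): flips 2 -> legal

Answer: (2,5) (2,7) (3,1) (3,5) (5,0) (6,3) (6,4) (6,5) (6,6)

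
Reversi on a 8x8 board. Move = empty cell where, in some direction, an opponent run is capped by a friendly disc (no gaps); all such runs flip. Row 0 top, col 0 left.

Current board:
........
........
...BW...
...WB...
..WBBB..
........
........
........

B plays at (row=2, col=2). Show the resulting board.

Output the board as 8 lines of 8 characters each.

Place B at (2,2); scan 8 dirs for brackets.
Dir NW: first cell '.' (not opp) -> no flip
Dir N: first cell '.' (not opp) -> no flip
Dir NE: first cell '.' (not opp) -> no flip
Dir W: first cell '.' (not opp) -> no flip
Dir E: first cell 'B' (not opp) -> no flip
Dir SW: first cell '.' (not opp) -> no flip
Dir S: first cell '.' (not opp) -> no flip
Dir SE: opp run (3,3) capped by B -> flip
All flips: (3,3)

Answer: ........
........
..BBW...
...BB...
..WBBB..
........
........
........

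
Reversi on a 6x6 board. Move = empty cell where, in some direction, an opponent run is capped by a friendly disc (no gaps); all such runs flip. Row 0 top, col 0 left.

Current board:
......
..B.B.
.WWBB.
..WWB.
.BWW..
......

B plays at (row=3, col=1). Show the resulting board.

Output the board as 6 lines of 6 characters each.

Place B at (3,1); scan 8 dirs for brackets.
Dir NW: first cell '.' (not opp) -> no flip
Dir N: opp run (2,1), next='.' -> no flip
Dir NE: opp run (2,2), next='.' -> no flip
Dir W: first cell '.' (not opp) -> no flip
Dir E: opp run (3,2) (3,3) capped by B -> flip
Dir SW: first cell '.' (not opp) -> no flip
Dir S: first cell 'B' (not opp) -> no flip
Dir SE: opp run (4,2), next='.' -> no flip
All flips: (3,2) (3,3)

Answer: ......
..B.B.
.WWBB.
.BBBB.
.BWW..
......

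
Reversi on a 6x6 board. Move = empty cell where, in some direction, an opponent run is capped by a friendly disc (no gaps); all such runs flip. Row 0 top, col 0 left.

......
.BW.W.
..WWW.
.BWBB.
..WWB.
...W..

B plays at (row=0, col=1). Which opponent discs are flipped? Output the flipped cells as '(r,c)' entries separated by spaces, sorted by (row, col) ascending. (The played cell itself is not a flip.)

Answer: (1,2) (2,3)

Derivation:
Dir NW: edge -> no flip
Dir N: edge -> no flip
Dir NE: edge -> no flip
Dir W: first cell '.' (not opp) -> no flip
Dir E: first cell '.' (not opp) -> no flip
Dir SW: first cell '.' (not opp) -> no flip
Dir S: first cell 'B' (not opp) -> no flip
Dir SE: opp run (1,2) (2,3) capped by B -> flip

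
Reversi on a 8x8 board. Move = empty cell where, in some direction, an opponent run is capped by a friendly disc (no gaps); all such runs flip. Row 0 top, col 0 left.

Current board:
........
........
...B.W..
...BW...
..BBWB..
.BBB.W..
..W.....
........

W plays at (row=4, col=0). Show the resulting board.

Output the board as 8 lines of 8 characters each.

Place W at (4,0); scan 8 dirs for brackets.
Dir NW: edge -> no flip
Dir N: first cell '.' (not opp) -> no flip
Dir NE: first cell '.' (not opp) -> no flip
Dir W: edge -> no flip
Dir E: first cell '.' (not opp) -> no flip
Dir SW: edge -> no flip
Dir S: first cell '.' (not opp) -> no flip
Dir SE: opp run (5,1) capped by W -> flip
All flips: (5,1)

Answer: ........
........
...B.W..
...BW...
W.BBWB..
.WBB.W..
..W.....
........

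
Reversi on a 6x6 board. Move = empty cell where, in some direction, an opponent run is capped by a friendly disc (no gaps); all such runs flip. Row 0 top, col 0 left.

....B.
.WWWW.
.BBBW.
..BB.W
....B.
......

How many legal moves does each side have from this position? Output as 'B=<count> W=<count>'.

Answer: B=8 W=9

Derivation:
-- B to move --
(0,0): flips 1 -> legal
(0,1): flips 2 -> legal
(0,2): flips 1 -> legal
(0,3): flips 2 -> legal
(0,5): flips 1 -> legal
(1,0): no bracket -> illegal
(1,5): flips 1 -> legal
(2,0): no bracket -> illegal
(2,5): flips 1 -> legal
(3,4): flips 2 -> legal
(4,5): no bracket -> illegal
B mobility = 8
-- W to move --
(0,3): no bracket -> illegal
(0,5): no bracket -> illegal
(1,0): no bracket -> illegal
(1,5): no bracket -> illegal
(2,0): flips 3 -> legal
(3,0): flips 1 -> legal
(3,1): flips 2 -> legal
(3,4): flips 1 -> legal
(4,1): flips 2 -> legal
(4,2): flips 3 -> legal
(4,3): flips 2 -> legal
(4,5): no bracket -> illegal
(5,3): flips 1 -> legal
(5,4): no bracket -> illegal
(5,5): flips 3 -> legal
W mobility = 9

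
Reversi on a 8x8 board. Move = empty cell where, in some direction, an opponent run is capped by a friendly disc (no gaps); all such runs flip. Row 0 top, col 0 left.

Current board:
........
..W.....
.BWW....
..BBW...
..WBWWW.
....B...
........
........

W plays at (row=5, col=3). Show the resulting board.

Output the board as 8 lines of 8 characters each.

Answer: ........
..W.....
.BWW....
..BWW...
..WWWWW.
...WB...
........
........

Derivation:
Place W at (5,3); scan 8 dirs for brackets.
Dir NW: first cell 'W' (not opp) -> no flip
Dir N: opp run (4,3) (3,3) capped by W -> flip
Dir NE: first cell 'W' (not opp) -> no flip
Dir W: first cell '.' (not opp) -> no flip
Dir E: opp run (5,4), next='.' -> no flip
Dir SW: first cell '.' (not opp) -> no flip
Dir S: first cell '.' (not opp) -> no flip
Dir SE: first cell '.' (not opp) -> no flip
All flips: (3,3) (4,3)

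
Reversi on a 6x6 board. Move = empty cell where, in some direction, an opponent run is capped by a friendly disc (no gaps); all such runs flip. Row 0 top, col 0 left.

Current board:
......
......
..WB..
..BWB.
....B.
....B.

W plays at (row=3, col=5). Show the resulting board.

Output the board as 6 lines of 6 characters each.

Answer: ......
......
..WB..
..BWWW
....B.
....B.

Derivation:
Place W at (3,5); scan 8 dirs for brackets.
Dir NW: first cell '.' (not opp) -> no flip
Dir N: first cell '.' (not opp) -> no flip
Dir NE: edge -> no flip
Dir W: opp run (3,4) capped by W -> flip
Dir E: edge -> no flip
Dir SW: opp run (4,4), next='.' -> no flip
Dir S: first cell '.' (not opp) -> no flip
Dir SE: edge -> no flip
All flips: (3,4)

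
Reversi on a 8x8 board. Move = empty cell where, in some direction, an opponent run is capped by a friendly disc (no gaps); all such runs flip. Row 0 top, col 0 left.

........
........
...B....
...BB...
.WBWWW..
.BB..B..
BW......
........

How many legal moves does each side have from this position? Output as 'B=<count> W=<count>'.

-- B to move --
(3,0): flips 1 -> legal
(3,1): flips 1 -> legal
(3,2): no bracket -> illegal
(3,5): flips 1 -> legal
(3,6): no bracket -> illegal
(4,0): flips 1 -> legal
(4,6): flips 3 -> legal
(5,0): no bracket -> illegal
(5,3): flips 1 -> legal
(5,4): flips 1 -> legal
(5,6): flips 1 -> legal
(6,2): flips 1 -> legal
(7,0): flips 1 -> legal
(7,1): flips 1 -> legal
(7,2): no bracket -> illegal
B mobility = 11
-- W to move --
(1,2): flips 2 -> legal
(1,3): flips 2 -> legal
(1,4): no bracket -> illegal
(2,2): flips 1 -> legal
(2,4): flips 1 -> legal
(2,5): flips 1 -> legal
(3,1): no bracket -> illegal
(3,2): no bracket -> illegal
(3,5): no bracket -> illegal
(4,0): no bracket -> illegal
(4,6): no bracket -> illegal
(5,0): no bracket -> illegal
(5,3): no bracket -> illegal
(5,4): no bracket -> illegal
(5,6): no bracket -> illegal
(6,2): no bracket -> illegal
(6,3): flips 1 -> legal
(6,4): no bracket -> illegal
(6,5): flips 1 -> legal
(6,6): flips 1 -> legal
(7,0): no bracket -> illegal
(7,1): no bracket -> illegal
W mobility = 8

Answer: B=11 W=8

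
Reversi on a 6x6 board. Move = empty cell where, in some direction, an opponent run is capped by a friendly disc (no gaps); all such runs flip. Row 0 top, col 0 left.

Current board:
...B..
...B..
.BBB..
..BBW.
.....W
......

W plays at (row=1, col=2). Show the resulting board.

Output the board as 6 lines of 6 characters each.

Answer: ...B..
..WB..
.BBW..
..BBW.
.....W
......

Derivation:
Place W at (1,2); scan 8 dirs for brackets.
Dir NW: first cell '.' (not opp) -> no flip
Dir N: first cell '.' (not opp) -> no flip
Dir NE: opp run (0,3), next=edge -> no flip
Dir W: first cell '.' (not opp) -> no flip
Dir E: opp run (1,3), next='.' -> no flip
Dir SW: opp run (2,1), next='.' -> no flip
Dir S: opp run (2,2) (3,2), next='.' -> no flip
Dir SE: opp run (2,3) capped by W -> flip
All flips: (2,3)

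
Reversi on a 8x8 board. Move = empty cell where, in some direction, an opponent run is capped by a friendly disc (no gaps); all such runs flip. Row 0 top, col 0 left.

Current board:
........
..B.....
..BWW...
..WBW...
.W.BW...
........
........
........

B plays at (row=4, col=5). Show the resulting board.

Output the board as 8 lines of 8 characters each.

Answer: ........
..B.....
..BBW...
..WBB...
.W.BBB..
........
........
........

Derivation:
Place B at (4,5); scan 8 dirs for brackets.
Dir NW: opp run (3,4) (2,3) capped by B -> flip
Dir N: first cell '.' (not opp) -> no flip
Dir NE: first cell '.' (not opp) -> no flip
Dir W: opp run (4,4) capped by B -> flip
Dir E: first cell '.' (not opp) -> no flip
Dir SW: first cell '.' (not opp) -> no flip
Dir S: first cell '.' (not opp) -> no flip
Dir SE: first cell '.' (not opp) -> no flip
All flips: (2,3) (3,4) (4,4)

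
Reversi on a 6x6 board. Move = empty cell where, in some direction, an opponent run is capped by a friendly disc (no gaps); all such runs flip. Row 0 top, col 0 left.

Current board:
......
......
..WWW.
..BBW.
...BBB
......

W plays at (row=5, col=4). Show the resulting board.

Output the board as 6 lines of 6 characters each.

Place W at (5,4); scan 8 dirs for brackets.
Dir NW: opp run (4,3) (3,2), next='.' -> no flip
Dir N: opp run (4,4) capped by W -> flip
Dir NE: opp run (4,5), next=edge -> no flip
Dir W: first cell '.' (not opp) -> no flip
Dir E: first cell '.' (not opp) -> no flip
Dir SW: edge -> no flip
Dir S: edge -> no flip
Dir SE: edge -> no flip
All flips: (4,4)

Answer: ......
......
..WWW.
..BBW.
...BWB
....W.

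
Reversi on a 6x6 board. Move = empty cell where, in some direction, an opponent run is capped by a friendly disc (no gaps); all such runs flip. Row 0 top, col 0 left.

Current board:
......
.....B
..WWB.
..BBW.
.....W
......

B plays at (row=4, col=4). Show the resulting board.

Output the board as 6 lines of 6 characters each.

Answer: ......
.....B
..WWB.
..BBB.
....BW
......

Derivation:
Place B at (4,4); scan 8 dirs for brackets.
Dir NW: first cell 'B' (not opp) -> no flip
Dir N: opp run (3,4) capped by B -> flip
Dir NE: first cell '.' (not opp) -> no flip
Dir W: first cell '.' (not opp) -> no flip
Dir E: opp run (4,5), next=edge -> no flip
Dir SW: first cell '.' (not opp) -> no flip
Dir S: first cell '.' (not opp) -> no flip
Dir SE: first cell '.' (not opp) -> no flip
All flips: (3,4)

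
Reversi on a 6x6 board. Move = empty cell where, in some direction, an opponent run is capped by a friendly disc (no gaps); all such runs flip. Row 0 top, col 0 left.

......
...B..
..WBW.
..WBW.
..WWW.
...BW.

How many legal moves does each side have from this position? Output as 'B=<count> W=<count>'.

-- B to move --
(1,1): flips 1 -> legal
(1,2): no bracket -> illegal
(1,4): no bracket -> illegal
(1,5): flips 1 -> legal
(2,1): flips 1 -> legal
(2,5): flips 1 -> legal
(3,1): flips 3 -> legal
(3,5): flips 3 -> legal
(4,1): flips 1 -> legal
(4,5): flips 1 -> legal
(5,1): flips 1 -> legal
(5,2): no bracket -> illegal
(5,5): flips 2 -> legal
B mobility = 10
-- W to move --
(0,2): flips 1 -> legal
(0,3): flips 3 -> legal
(0,4): flips 1 -> legal
(1,2): flips 1 -> legal
(1,4): flips 1 -> legal
(5,2): flips 1 -> legal
W mobility = 6

Answer: B=10 W=6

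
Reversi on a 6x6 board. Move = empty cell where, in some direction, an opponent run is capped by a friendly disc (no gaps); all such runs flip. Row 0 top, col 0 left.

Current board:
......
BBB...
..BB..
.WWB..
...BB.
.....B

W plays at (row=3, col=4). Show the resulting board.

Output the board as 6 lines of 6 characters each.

Answer: ......
BBB...
..BB..
.WWWW.
...BB.
.....B

Derivation:
Place W at (3,4); scan 8 dirs for brackets.
Dir NW: opp run (2,3) (1,2), next='.' -> no flip
Dir N: first cell '.' (not opp) -> no flip
Dir NE: first cell '.' (not opp) -> no flip
Dir W: opp run (3,3) capped by W -> flip
Dir E: first cell '.' (not opp) -> no flip
Dir SW: opp run (4,3), next='.' -> no flip
Dir S: opp run (4,4), next='.' -> no flip
Dir SE: first cell '.' (not opp) -> no flip
All flips: (3,3)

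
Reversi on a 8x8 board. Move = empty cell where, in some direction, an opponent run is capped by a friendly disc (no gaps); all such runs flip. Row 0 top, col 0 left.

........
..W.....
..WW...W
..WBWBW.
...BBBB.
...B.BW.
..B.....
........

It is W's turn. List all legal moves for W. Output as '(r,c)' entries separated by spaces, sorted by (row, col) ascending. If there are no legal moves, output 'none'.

Answer: (5,2) (5,4) (6,3) (6,6)

Derivation:
(2,4): no bracket -> illegal
(2,5): no bracket -> illegal
(2,6): no bracket -> illegal
(3,7): no bracket -> illegal
(4,2): no bracket -> illegal
(4,7): no bracket -> illegal
(5,1): no bracket -> illegal
(5,2): flips 1 -> legal
(5,4): flips 4 -> legal
(5,7): no bracket -> illegal
(6,1): no bracket -> illegal
(6,3): flips 3 -> legal
(6,4): no bracket -> illegal
(6,5): no bracket -> illegal
(6,6): flips 3 -> legal
(7,1): no bracket -> illegal
(7,2): no bracket -> illegal
(7,3): no bracket -> illegal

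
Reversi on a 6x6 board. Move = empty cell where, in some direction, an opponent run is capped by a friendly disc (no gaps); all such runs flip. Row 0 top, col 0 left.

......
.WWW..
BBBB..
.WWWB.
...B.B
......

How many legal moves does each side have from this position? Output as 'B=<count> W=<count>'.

Answer: B=10 W=6

Derivation:
-- B to move --
(0,0): flips 1 -> legal
(0,1): flips 2 -> legal
(0,2): flips 2 -> legal
(0,3): flips 2 -> legal
(0,4): flips 1 -> legal
(1,0): no bracket -> illegal
(1,4): no bracket -> illegal
(2,4): no bracket -> illegal
(3,0): flips 3 -> legal
(4,0): flips 1 -> legal
(4,1): flips 2 -> legal
(4,2): flips 2 -> legal
(4,4): flips 1 -> legal
B mobility = 10
-- W to move --
(1,0): flips 1 -> legal
(1,4): flips 1 -> legal
(2,4): no bracket -> illegal
(2,5): no bracket -> illegal
(3,0): flips 1 -> legal
(3,5): flips 1 -> legal
(4,2): no bracket -> illegal
(4,4): no bracket -> illegal
(5,2): no bracket -> illegal
(5,3): flips 1 -> legal
(5,4): flips 1 -> legal
(5,5): no bracket -> illegal
W mobility = 6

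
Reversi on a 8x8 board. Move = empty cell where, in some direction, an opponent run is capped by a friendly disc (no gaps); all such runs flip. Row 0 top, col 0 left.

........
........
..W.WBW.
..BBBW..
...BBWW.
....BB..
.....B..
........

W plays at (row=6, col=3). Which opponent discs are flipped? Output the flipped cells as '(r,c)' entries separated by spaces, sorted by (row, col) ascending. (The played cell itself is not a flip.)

Answer: (5,4)

Derivation:
Dir NW: first cell '.' (not opp) -> no flip
Dir N: first cell '.' (not opp) -> no flip
Dir NE: opp run (5,4) capped by W -> flip
Dir W: first cell '.' (not opp) -> no flip
Dir E: first cell '.' (not opp) -> no flip
Dir SW: first cell '.' (not opp) -> no flip
Dir S: first cell '.' (not opp) -> no flip
Dir SE: first cell '.' (not opp) -> no flip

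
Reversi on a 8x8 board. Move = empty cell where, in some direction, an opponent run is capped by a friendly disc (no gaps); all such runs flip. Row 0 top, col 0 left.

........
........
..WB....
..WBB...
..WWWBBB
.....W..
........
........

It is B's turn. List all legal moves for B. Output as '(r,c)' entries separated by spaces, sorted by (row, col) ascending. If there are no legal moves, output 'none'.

(1,1): flips 1 -> legal
(1,2): no bracket -> illegal
(1,3): no bracket -> illegal
(2,1): flips 1 -> legal
(3,1): flips 1 -> legal
(3,5): no bracket -> illegal
(4,1): flips 4 -> legal
(5,1): flips 1 -> legal
(5,2): flips 1 -> legal
(5,3): flips 1 -> legal
(5,4): flips 1 -> legal
(5,6): no bracket -> illegal
(6,4): flips 1 -> legal
(6,5): flips 1 -> legal
(6,6): flips 2 -> legal

Answer: (1,1) (2,1) (3,1) (4,1) (5,1) (5,2) (5,3) (5,4) (6,4) (6,5) (6,6)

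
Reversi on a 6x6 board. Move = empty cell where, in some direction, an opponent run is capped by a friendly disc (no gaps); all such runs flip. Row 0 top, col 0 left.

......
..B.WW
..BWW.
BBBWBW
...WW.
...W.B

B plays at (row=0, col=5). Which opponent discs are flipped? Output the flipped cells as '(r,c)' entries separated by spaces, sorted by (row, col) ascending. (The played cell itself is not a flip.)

Answer: (1,4) (2,3)

Derivation:
Dir NW: edge -> no flip
Dir N: edge -> no flip
Dir NE: edge -> no flip
Dir W: first cell '.' (not opp) -> no flip
Dir E: edge -> no flip
Dir SW: opp run (1,4) (2,3) capped by B -> flip
Dir S: opp run (1,5), next='.' -> no flip
Dir SE: edge -> no flip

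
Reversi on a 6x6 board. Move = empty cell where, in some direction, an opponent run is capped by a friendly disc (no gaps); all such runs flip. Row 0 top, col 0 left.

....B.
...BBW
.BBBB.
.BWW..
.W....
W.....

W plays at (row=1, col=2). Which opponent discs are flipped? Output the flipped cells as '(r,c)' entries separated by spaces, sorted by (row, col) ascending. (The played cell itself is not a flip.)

Dir NW: first cell '.' (not opp) -> no flip
Dir N: first cell '.' (not opp) -> no flip
Dir NE: first cell '.' (not opp) -> no flip
Dir W: first cell '.' (not opp) -> no flip
Dir E: opp run (1,3) (1,4) capped by W -> flip
Dir SW: opp run (2,1), next='.' -> no flip
Dir S: opp run (2,2) capped by W -> flip
Dir SE: opp run (2,3), next='.' -> no flip

Answer: (1,3) (1,4) (2,2)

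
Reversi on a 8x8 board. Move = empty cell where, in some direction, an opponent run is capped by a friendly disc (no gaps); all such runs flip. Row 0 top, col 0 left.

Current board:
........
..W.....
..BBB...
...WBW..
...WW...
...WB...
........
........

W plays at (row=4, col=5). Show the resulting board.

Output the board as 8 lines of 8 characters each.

Answer: ........
..W.....
..BWB...
...WWW..
...WWW..
...WB...
........
........

Derivation:
Place W at (4,5); scan 8 dirs for brackets.
Dir NW: opp run (3,4) (2,3) capped by W -> flip
Dir N: first cell 'W' (not opp) -> no flip
Dir NE: first cell '.' (not opp) -> no flip
Dir W: first cell 'W' (not opp) -> no flip
Dir E: first cell '.' (not opp) -> no flip
Dir SW: opp run (5,4), next='.' -> no flip
Dir S: first cell '.' (not opp) -> no flip
Dir SE: first cell '.' (not opp) -> no flip
All flips: (2,3) (3,4)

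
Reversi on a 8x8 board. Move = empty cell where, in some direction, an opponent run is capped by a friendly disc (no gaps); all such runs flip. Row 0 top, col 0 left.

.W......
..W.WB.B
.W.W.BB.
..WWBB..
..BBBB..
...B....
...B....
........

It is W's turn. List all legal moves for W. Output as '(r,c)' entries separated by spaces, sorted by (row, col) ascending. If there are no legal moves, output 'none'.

Answer: (1,6) (3,6) (5,1) (5,2) (5,4) (5,5) (5,6) (7,3)

Derivation:
(0,4): no bracket -> illegal
(0,5): no bracket -> illegal
(0,6): no bracket -> illegal
(0,7): no bracket -> illegal
(1,6): flips 1 -> legal
(2,4): no bracket -> illegal
(2,7): no bracket -> illegal
(3,1): no bracket -> illegal
(3,6): flips 3 -> legal
(3,7): no bracket -> illegal
(4,1): no bracket -> illegal
(4,6): no bracket -> illegal
(5,1): flips 1 -> legal
(5,2): flips 1 -> legal
(5,4): flips 1 -> legal
(5,5): flips 1 -> legal
(5,6): flips 2 -> legal
(6,2): no bracket -> illegal
(6,4): no bracket -> illegal
(7,2): no bracket -> illegal
(7,3): flips 3 -> legal
(7,4): no bracket -> illegal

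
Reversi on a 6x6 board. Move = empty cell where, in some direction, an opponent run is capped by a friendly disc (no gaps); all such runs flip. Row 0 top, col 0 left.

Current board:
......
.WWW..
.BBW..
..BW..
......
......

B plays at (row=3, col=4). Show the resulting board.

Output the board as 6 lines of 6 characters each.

Answer: ......
.WWW..
.BBW..
..BBB.
......
......

Derivation:
Place B at (3,4); scan 8 dirs for brackets.
Dir NW: opp run (2,3) (1,2), next='.' -> no flip
Dir N: first cell '.' (not opp) -> no flip
Dir NE: first cell '.' (not opp) -> no flip
Dir W: opp run (3,3) capped by B -> flip
Dir E: first cell '.' (not opp) -> no flip
Dir SW: first cell '.' (not opp) -> no flip
Dir S: first cell '.' (not opp) -> no flip
Dir SE: first cell '.' (not opp) -> no flip
All flips: (3,3)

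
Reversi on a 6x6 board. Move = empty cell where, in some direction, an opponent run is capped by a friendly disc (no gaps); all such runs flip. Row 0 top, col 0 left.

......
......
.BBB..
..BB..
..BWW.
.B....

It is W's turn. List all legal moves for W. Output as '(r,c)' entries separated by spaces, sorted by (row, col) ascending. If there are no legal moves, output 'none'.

Answer: (1,0) (1,1) (1,3) (4,1)

Derivation:
(1,0): flips 2 -> legal
(1,1): flips 2 -> legal
(1,2): no bracket -> illegal
(1,3): flips 2 -> legal
(1,4): no bracket -> illegal
(2,0): no bracket -> illegal
(2,4): no bracket -> illegal
(3,0): no bracket -> illegal
(3,1): no bracket -> illegal
(3,4): no bracket -> illegal
(4,0): no bracket -> illegal
(4,1): flips 1 -> legal
(5,0): no bracket -> illegal
(5,2): no bracket -> illegal
(5,3): no bracket -> illegal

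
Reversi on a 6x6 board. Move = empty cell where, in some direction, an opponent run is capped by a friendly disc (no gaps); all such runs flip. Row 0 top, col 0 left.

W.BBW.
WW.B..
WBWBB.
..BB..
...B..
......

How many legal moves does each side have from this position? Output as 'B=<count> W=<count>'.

Answer: B=4 W=6

Derivation:
-- B to move --
(0,1): flips 1 -> legal
(0,5): flips 1 -> legal
(1,2): flips 1 -> legal
(1,4): no bracket -> illegal
(1,5): no bracket -> illegal
(3,0): no bracket -> illegal
(3,1): flips 1 -> legal
B mobility = 4
-- W to move --
(0,1): flips 2 -> legal
(1,2): no bracket -> illegal
(1,4): no bracket -> illegal
(1,5): no bracket -> illegal
(2,5): flips 2 -> legal
(3,0): no bracket -> illegal
(3,1): flips 1 -> legal
(3,4): no bracket -> illegal
(3,5): no bracket -> illegal
(4,1): no bracket -> illegal
(4,2): flips 1 -> legal
(4,4): flips 1 -> legal
(5,2): no bracket -> illegal
(5,3): no bracket -> illegal
(5,4): flips 3 -> legal
W mobility = 6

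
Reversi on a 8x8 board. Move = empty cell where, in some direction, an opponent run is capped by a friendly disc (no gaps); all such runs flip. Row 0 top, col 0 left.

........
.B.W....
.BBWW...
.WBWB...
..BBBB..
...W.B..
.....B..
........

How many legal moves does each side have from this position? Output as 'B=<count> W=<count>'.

Answer: B=13 W=9

Derivation:
-- B to move --
(0,2): no bracket -> illegal
(0,3): flips 3 -> legal
(0,4): flips 1 -> legal
(1,2): flips 1 -> legal
(1,4): flips 2 -> legal
(1,5): flips 2 -> legal
(2,0): flips 1 -> legal
(2,5): flips 2 -> legal
(3,0): flips 1 -> legal
(3,5): no bracket -> illegal
(4,0): flips 1 -> legal
(4,1): flips 1 -> legal
(5,2): no bracket -> illegal
(5,4): no bracket -> illegal
(6,2): flips 1 -> legal
(6,3): flips 1 -> legal
(6,4): flips 1 -> legal
B mobility = 13
-- W to move --
(0,0): flips 2 -> legal
(0,1): flips 2 -> legal
(0,2): no bracket -> illegal
(1,0): no bracket -> illegal
(1,2): no bracket -> illegal
(2,0): flips 2 -> legal
(2,5): no bracket -> illegal
(3,0): no bracket -> illegal
(3,5): flips 2 -> legal
(3,6): no bracket -> illegal
(4,1): flips 1 -> legal
(4,6): no bracket -> illegal
(5,1): flips 1 -> legal
(5,2): no bracket -> illegal
(5,4): flips 2 -> legal
(5,6): flips 2 -> legal
(6,4): no bracket -> illegal
(6,6): flips 2 -> legal
(7,4): no bracket -> illegal
(7,5): no bracket -> illegal
(7,6): no bracket -> illegal
W mobility = 9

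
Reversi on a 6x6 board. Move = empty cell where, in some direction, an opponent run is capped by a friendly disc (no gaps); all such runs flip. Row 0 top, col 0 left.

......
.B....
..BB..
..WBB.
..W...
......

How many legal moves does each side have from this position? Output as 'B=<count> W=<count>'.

-- B to move --
(2,1): no bracket -> illegal
(3,1): flips 1 -> legal
(4,1): flips 1 -> legal
(4,3): no bracket -> illegal
(5,1): flips 1 -> legal
(5,2): flips 2 -> legal
(5,3): no bracket -> illegal
B mobility = 4
-- W to move --
(0,0): no bracket -> illegal
(0,1): no bracket -> illegal
(0,2): no bracket -> illegal
(1,0): no bracket -> illegal
(1,2): flips 1 -> legal
(1,3): no bracket -> illegal
(1,4): flips 1 -> legal
(2,0): no bracket -> illegal
(2,1): no bracket -> illegal
(2,4): flips 1 -> legal
(2,5): no bracket -> illegal
(3,1): no bracket -> illegal
(3,5): flips 2 -> legal
(4,3): no bracket -> illegal
(4,4): no bracket -> illegal
(4,5): no bracket -> illegal
W mobility = 4

Answer: B=4 W=4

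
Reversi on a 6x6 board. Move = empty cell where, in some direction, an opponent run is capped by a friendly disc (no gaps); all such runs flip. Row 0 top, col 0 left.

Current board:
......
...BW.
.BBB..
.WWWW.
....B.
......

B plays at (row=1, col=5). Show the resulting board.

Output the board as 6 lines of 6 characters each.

Place B at (1,5); scan 8 dirs for brackets.
Dir NW: first cell '.' (not opp) -> no flip
Dir N: first cell '.' (not opp) -> no flip
Dir NE: edge -> no flip
Dir W: opp run (1,4) capped by B -> flip
Dir E: edge -> no flip
Dir SW: first cell '.' (not opp) -> no flip
Dir S: first cell '.' (not opp) -> no flip
Dir SE: edge -> no flip
All flips: (1,4)

Answer: ......
...BBB
.BBB..
.WWWW.
....B.
......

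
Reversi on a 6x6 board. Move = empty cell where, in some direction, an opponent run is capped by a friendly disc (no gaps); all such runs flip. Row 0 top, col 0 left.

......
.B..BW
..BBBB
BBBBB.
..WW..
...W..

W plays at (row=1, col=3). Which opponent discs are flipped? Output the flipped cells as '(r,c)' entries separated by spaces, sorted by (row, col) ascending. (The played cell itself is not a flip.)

Answer: (1,4) (2,3) (3,3)

Derivation:
Dir NW: first cell '.' (not opp) -> no flip
Dir N: first cell '.' (not opp) -> no flip
Dir NE: first cell '.' (not opp) -> no flip
Dir W: first cell '.' (not opp) -> no flip
Dir E: opp run (1,4) capped by W -> flip
Dir SW: opp run (2,2) (3,1), next='.' -> no flip
Dir S: opp run (2,3) (3,3) capped by W -> flip
Dir SE: opp run (2,4), next='.' -> no flip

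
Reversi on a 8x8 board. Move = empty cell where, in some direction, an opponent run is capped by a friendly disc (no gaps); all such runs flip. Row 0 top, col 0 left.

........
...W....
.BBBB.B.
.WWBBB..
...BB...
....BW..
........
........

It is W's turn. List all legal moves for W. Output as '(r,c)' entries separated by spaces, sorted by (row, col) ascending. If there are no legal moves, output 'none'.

Answer: (1,0) (1,1) (1,2) (1,4) (3,6) (4,6) (5,3) (6,5)

Derivation:
(1,0): flips 1 -> legal
(1,1): flips 4 -> legal
(1,2): flips 1 -> legal
(1,4): flips 1 -> legal
(1,5): no bracket -> illegal
(1,6): no bracket -> illegal
(1,7): no bracket -> illegal
(2,0): no bracket -> illegal
(2,5): no bracket -> illegal
(2,7): no bracket -> illegal
(3,0): no bracket -> illegal
(3,6): flips 3 -> legal
(3,7): no bracket -> illegal
(4,2): no bracket -> illegal
(4,5): no bracket -> illegal
(4,6): flips 2 -> legal
(5,2): no bracket -> illegal
(5,3): flips 4 -> legal
(6,3): no bracket -> illegal
(6,4): no bracket -> illegal
(6,5): flips 2 -> legal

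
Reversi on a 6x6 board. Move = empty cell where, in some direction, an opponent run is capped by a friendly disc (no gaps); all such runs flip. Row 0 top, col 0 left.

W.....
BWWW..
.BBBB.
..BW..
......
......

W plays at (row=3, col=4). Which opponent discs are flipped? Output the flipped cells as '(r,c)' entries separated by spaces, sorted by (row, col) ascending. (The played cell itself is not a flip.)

Dir NW: opp run (2,3) capped by W -> flip
Dir N: opp run (2,4), next='.' -> no flip
Dir NE: first cell '.' (not opp) -> no flip
Dir W: first cell 'W' (not opp) -> no flip
Dir E: first cell '.' (not opp) -> no flip
Dir SW: first cell '.' (not opp) -> no flip
Dir S: first cell '.' (not opp) -> no flip
Dir SE: first cell '.' (not opp) -> no flip

Answer: (2,3)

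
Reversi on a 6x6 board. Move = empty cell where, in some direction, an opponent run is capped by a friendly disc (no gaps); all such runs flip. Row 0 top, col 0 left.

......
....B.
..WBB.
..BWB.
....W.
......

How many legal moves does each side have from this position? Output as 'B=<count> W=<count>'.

-- B to move --
(1,1): no bracket -> illegal
(1,2): flips 1 -> legal
(1,3): no bracket -> illegal
(2,1): flips 1 -> legal
(3,1): no bracket -> illegal
(3,5): no bracket -> illegal
(4,2): flips 1 -> legal
(4,3): flips 1 -> legal
(4,5): no bracket -> illegal
(5,3): no bracket -> illegal
(5,4): flips 1 -> legal
(5,5): no bracket -> illegal
B mobility = 5
-- W to move --
(0,3): no bracket -> illegal
(0,4): flips 3 -> legal
(0,5): no bracket -> illegal
(1,2): no bracket -> illegal
(1,3): flips 1 -> legal
(1,5): flips 1 -> legal
(2,1): no bracket -> illegal
(2,5): flips 2 -> legal
(3,1): flips 1 -> legal
(3,5): flips 1 -> legal
(4,1): no bracket -> illegal
(4,2): flips 1 -> legal
(4,3): no bracket -> illegal
(4,5): no bracket -> illegal
W mobility = 7

Answer: B=5 W=7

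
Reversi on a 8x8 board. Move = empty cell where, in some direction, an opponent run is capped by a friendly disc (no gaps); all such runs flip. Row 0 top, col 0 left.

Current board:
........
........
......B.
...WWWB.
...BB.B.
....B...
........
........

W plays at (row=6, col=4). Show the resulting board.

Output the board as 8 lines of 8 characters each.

Place W at (6,4); scan 8 dirs for brackets.
Dir NW: first cell '.' (not opp) -> no flip
Dir N: opp run (5,4) (4,4) capped by W -> flip
Dir NE: first cell '.' (not opp) -> no flip
Dir W: first cell '.' (not opp) -> no flip
Dir E: first cell '.' (not opp) -> no flip
Dir SW: first cell '.' (not opp) -> no flip
Dir S: first cell '.' (not opp) -> no flip
Dir SE: first cell '.' (not opp) -> no flip
All flips: (4,4) (5,4)

Answer: ........
........
......B.
...WWWB.
...BW.B.
....W...
....W...
........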